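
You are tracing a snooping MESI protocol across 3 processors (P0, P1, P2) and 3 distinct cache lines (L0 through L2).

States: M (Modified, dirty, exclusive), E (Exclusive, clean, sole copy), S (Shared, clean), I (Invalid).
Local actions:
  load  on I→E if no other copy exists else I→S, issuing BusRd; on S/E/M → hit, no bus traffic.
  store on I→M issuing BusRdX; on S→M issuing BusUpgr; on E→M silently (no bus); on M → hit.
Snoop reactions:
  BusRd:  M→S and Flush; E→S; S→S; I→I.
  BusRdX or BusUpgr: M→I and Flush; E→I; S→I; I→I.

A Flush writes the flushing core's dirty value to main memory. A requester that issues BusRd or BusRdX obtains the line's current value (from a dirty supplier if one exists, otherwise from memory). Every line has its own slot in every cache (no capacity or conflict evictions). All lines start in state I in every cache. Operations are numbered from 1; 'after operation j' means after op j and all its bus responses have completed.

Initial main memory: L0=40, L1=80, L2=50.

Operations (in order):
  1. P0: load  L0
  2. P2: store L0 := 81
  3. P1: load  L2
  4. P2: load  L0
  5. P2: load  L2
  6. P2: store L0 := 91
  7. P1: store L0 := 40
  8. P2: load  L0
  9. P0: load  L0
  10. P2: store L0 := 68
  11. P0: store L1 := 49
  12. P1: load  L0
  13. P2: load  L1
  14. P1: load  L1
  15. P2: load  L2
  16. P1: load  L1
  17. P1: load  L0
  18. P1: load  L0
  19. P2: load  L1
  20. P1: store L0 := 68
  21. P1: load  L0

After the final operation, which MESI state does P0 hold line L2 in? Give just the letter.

state = I

1. P0: load  L0  bus=[BusRd]  L0: P0=E P1=I P2=I  mem[L0]=40
2. P2: store L0 := 81  bus=[BusRdX]  L0: P0=I P1=I P2=M  mem[L0]=40
3. P1: load  L2  bus=[BusRd]  L2: P0=I P1=E P2=I  mem[L2]=50
4. P2: load  L0  bus=[-]  L0: P0=I P1=I P2=M  mem[L0]=40
5. P2: load  L2  bus=[BusRd]  L2: P0=I P1=S P2=S  mem[L2]=50
6. P2: store L0 := 91  bus=[-]  L0: P0=I P1=I P2=M  mem[L0]=40
7. P1: store L0 := 40  bus=[BusRdX,Flush]  L0: P0=I P1=M P2=I  mem[L0]=91
8. P2: load  L0  bus=[BusRd,Flush]  L0: P0=I P1=S P2=S  mem[L0]=40
9. P0: load  L0  bus=[BusRd]  L0: P0=S P1=S P2=S  mem[L0]=40
10. P2: store L0 := 68  bus=[BusUpgr]  L0: P0=I P1=I P2=M  mem[L0]=40
11. P0: store L1 := 49  bus=[BusRdX]  L1: P0=M P1=I P2=I  mem[L1]=80
12. P1: load  L0  bus=[BusRd,Flush]  L0: P0=I P1=S P2=S  mem[L0]=68
13. P2: load  L1  bus=[BusRd,Flush]  L1: P0=S P1=I P2=S  mem[L1]=49
14. P1: load  L1  bus=[BusRd]  L1: P0=S P1=S P2=S  mem[L1]=49
15. P2: load  L2  bus=[-]  L2: P0=I P1=S P2=S  mem[L2]=50
16. P1: load  L1  bus=[-]  L1: P0=S P1=S P2=S  mem[L1]=49
17. P1: load  L0  bus=[-]  L0: P0=I P1=S P2=S  mem[L0]=68
18. P1: load  L0  bus=[-]  L0: P0=I P1=S P2=S  mem[L0]=68
19. P2: load  L1  bus=[-]  L1: P0=S P1=S P2=S  mem[L1]=49
20. P1: store L0 := 68  bus=[BusUpgr]  L0: P0=I P1=M P2=I  mem[L0]=68
21. P1: load  L0  bus=[-]  L0: P0=I P1=M P2=I  mem[L0]=68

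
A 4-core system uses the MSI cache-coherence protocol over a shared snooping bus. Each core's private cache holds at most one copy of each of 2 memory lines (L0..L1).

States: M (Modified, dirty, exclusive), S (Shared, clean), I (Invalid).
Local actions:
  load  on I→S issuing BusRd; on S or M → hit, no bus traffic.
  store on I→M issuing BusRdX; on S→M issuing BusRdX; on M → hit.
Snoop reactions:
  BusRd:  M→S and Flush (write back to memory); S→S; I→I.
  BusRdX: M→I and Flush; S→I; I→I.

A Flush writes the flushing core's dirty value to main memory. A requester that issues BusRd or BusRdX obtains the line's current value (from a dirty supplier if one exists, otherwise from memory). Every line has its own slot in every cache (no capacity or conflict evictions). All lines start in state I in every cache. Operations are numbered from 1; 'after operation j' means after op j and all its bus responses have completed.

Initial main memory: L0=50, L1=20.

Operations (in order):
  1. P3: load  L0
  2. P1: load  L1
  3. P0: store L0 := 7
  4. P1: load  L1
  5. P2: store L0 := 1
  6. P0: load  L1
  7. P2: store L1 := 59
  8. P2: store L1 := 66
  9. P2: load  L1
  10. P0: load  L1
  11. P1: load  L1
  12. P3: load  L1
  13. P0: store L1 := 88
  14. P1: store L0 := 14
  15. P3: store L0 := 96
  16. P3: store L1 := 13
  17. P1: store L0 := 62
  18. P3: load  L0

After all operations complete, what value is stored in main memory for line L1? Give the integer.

memory[L1] = 88

[1] P3: load  L0 | P0:I, P1:I, P2:I, P3:S(50) | bus: BusRd
[2] P1: load  L1 | P0:I, P1:S(20), P2:I, P3:I | bus: BusRd
[3] P0: store L0 := 7 | P0:M(7), P1:I, P2:I, P3:I | bus: BusRdX
[4] P1: load  L1 | P0:I, P1:S(20), P2:I, P3:I | bus: none
[5] P2: store L0 := 1 | P0:I, P1:I, P2:M(1), P3:I | bus: BusRdX,Flush
[6] P0: load  L1 | P0:S(20), P1:S(20), P2:I, P3:I | bus: BusRd
[7] P2: store L1 := 59 | P0:I, P1:I, P2:M(59), P3:I | bus: BusRdX
[8] P2: store L1 := 66 | P0:I, P1:I, P2:M(66), P3:I | bus: none
[9] P2: load  L1 | P0:I, P1:I, P2:M(66), P3:I | bus: none
[10] P0: load  L1 | P0:S(66), P1:I, P2:S(66), P3:I | bus: BusRd,Flush
[11] P1: load  L1 | P0:S(66), P1:S(66), P2:S(66), P3:I | bus: BusRd
[12] P3: load  L1 | P0:S(66), P1:S(66), P2:S(66), P3:S(66) | bus: BusRd
[13] P0: store L1 := 88 | P0:M(88), P1:I, P2:I, P3:I | bus: BusRdX
[14] P1: store L0 := 14 | P0:I, P1:M(14), P2:I, P3:I | bus: BusRdX,Flush
[15] P3: store L0 := 96 | P0:I, P1:I, P2:I, P3:M(96) | bus: BusRdX,Flush
[16] P3: store L1 := 13 | P0:I, P1:I, P2:I, P3:M(13) | bus: BusRdX,Flush
[17] P1: store L0 := 62 | P0:I, P1:M(62), P2:I, P3:I | bus: BusRdX,Flush
[18] P3: load  L0 | P0:I, P1:S(62), P2:I, P3:S(62) | bus: BusRd,Flush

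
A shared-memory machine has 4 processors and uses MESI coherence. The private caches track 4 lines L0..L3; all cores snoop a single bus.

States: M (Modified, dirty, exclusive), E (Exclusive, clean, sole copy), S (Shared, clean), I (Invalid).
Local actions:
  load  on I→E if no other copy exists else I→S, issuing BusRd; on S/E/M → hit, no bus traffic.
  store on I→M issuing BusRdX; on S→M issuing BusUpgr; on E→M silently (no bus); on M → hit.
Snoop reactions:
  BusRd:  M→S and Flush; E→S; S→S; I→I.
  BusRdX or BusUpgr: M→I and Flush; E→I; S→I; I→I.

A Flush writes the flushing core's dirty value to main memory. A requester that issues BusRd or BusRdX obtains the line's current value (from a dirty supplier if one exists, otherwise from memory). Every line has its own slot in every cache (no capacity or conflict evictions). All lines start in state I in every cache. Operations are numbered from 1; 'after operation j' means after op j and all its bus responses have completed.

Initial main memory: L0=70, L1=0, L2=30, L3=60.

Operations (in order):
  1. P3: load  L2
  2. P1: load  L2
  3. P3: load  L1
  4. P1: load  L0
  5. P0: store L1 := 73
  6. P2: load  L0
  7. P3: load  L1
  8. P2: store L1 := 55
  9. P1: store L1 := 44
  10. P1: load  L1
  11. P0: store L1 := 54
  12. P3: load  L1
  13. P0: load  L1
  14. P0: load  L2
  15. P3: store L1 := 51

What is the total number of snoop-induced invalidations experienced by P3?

1. P3: load  L2  bus=[BusRd]  L2: P0=I P1=I P2=I P3=E  mem[L2]=30
2. P1: load  L2  bus=[BusRd]  L2: P0=I P1=S P2=I P3=S  mem[L2]=30
3. P3: load  L1  bus=[BusRd]  L1: P0=I P1=I P2=I P3=E  mem[L1]=0
4. P1: load  L0  bus=[BusRd]  L0: P0=I P1=E P2=I P3=I  mem[L0]=70
5. P0: store L1 := 73  bus=[BusRdX]  L1: P0=M P1=I P2=I P3=I  mem[L1]=0
6. P2: load  L0  bus=[BusRd]  L0: P0=I P1=S P2=S P3=I  mem[L0]=70
7. P3: load  L1  bus=[BusRd,Flush]  L1: P0=S P1=I P2=I P3=S  mem[L1]=73
8. P2: store L1 := 55  bus=[BusRdX]  L1: P0=I P1=I P2=M P3=I  mem[L1]=73
9. P1: store L1 := 44  bus=[BusRdX,Flush]  L1: P0=I P1=M P2=I P3=I  mem[L1]=55
10. P1: load  L1  bus=[-]  L1: P0=I P1=M P2=I P3=I  mem[L1]=55
11. P0: store L1 := 54  bus=[BusRdX,Flush]  L1: P0=M P1=I P2=I P3=I  mem[L1]=44
12. P3: load  L1  bus=[BusRd,Flush]  L1: P0=S P1=I P2=I P3=S  mem[L1]=54
13. P0: load  L1  bus=[-]  L1: P0=S P1=I P2=I P3=S  mem[L1]=54
14. P0: load  L2  bus=[BusRd]  L2: P0=S P1=S P2=I P3=S  mem[L2]=30
15. P3: store L1 := 51  bus=[BusUpgr]  L1: P0=I P1=I P2=I P3=M  mem[L1]=54

invalidations = 2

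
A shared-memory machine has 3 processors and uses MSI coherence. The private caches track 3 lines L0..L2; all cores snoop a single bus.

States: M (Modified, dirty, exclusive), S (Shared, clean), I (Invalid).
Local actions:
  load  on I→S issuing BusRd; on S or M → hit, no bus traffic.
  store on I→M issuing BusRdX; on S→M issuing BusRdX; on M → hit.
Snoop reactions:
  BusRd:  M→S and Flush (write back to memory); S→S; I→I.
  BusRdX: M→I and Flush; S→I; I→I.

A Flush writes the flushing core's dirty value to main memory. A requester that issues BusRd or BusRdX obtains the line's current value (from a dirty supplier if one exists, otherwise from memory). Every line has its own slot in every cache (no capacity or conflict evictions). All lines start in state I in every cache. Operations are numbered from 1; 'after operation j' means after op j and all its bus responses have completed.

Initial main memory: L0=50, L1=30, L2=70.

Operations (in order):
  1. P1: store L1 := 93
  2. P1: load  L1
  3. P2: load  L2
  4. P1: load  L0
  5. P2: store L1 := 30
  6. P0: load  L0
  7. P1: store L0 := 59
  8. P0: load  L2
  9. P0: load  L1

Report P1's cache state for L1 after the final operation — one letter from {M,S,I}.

[1] P1: store L1 := 93 | P0:I, P1:M(93), P2:I | bus: BusRdX
[2] P1: load  L1 | P0:I, P1:M(93), P2:I | bus: none
[3] P2: load  L2 | P0:I, P1:I, P2:S(70) | bus: BusRd
[4] P1: load  L0 | P0:I, P1:S(50), P2:I | bus: BusRd
[5] P2: store L1 := 30 | P0:I, P1:I, P2:M(30) | bus: BusRdX,Flush
[6] P0: load  L0 | P0:S(50), P1:S(50), P2:I | bus: BusRd
[7] P1: store L0 := 59 | P0:I, P1:M(59), P2:I | bus: BusRdX
[8] P0: load  L2 | P0:S(70), P1:I, P2:S(70) | bus: BusRd
[9] P0: load  L1 | P0:S(30), P1:I, P2:S(30) | bus: BusRd,Flush

state = I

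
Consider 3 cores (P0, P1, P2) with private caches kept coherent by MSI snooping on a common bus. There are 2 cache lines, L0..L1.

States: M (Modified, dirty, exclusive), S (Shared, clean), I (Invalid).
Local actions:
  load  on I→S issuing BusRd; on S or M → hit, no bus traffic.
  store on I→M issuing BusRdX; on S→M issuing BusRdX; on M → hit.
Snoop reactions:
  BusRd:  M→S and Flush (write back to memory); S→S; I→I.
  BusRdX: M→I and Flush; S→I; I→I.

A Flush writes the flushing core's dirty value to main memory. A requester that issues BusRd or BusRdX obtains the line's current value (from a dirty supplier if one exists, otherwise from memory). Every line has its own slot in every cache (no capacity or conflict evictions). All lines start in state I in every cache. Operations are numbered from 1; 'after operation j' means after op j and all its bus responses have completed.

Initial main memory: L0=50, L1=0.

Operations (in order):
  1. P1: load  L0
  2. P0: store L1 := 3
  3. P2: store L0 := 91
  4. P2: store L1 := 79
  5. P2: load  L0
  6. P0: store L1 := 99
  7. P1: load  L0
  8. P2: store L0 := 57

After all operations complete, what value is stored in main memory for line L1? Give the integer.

memory[L1] = 79

  op1 P1: load  L0 → I/S/I on L0; bus BusRd; mem=50
  op2 P0: store L1 := 3 → M/I/I on L1; bus BusRdX; mem=0
  op3 P2: store L0 := 91 → I/I/M on L0; bus BusRdX; mem=50
  op4 P2: store L1 := 79 → I/I/M on L1; bus BusRdX Flush; mem=3
  op5 P2: load  L0 → I/I/M on L0; bus (none); mem=50
  op6 P0: store L1 := 99 → M/I/I on L1; bus BusRdX Flush; mem=79
  op7 P1: load  L0 → I/S/S on L0; bus BusRd Flush; mem=91
  op8 P2: store L0 := 57 → I/I/M on L0; bus BusRdX; mem=91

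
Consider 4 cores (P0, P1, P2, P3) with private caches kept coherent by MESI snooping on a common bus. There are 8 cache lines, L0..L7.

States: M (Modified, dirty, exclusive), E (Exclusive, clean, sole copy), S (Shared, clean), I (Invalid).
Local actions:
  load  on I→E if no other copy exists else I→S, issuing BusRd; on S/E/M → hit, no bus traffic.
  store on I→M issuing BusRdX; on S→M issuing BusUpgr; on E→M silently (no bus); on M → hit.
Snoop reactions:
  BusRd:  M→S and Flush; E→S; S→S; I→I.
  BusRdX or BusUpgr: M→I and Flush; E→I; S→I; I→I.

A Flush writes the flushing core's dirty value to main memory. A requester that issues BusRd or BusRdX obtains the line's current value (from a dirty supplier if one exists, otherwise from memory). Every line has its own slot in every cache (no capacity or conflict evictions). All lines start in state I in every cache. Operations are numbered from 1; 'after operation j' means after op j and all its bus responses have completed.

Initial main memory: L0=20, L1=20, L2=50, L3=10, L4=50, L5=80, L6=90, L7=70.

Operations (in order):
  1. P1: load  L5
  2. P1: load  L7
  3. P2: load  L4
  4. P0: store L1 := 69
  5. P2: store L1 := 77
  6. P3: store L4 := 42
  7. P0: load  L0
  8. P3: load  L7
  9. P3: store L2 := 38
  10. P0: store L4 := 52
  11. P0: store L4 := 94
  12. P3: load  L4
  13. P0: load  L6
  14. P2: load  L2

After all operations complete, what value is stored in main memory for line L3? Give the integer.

[1] P1: load  L5 | P0:I, P1:E(80), P2:I, P3:I | bus: BusRd
[2] P1: load  L7 | P0:I, P1:E(70), P2:I, P3:I | bus: BusRd
[3] P2: load  L4 | P0:I, P1:I, P2:E(50), P3:I | bus: BusRd
[4] P0: store L1 := 69 | P0:M(69), P1:I, P2:I, P3:I | bus: BusRdX
[5] P2: store L1 := 77 | P0:I, P1:I, P2:M(77), P3:I | bus: BusRdX,Flush
[6] P3: store L4 := 42 | P0:I, P1:I, P2:I, P3:M(42) | bus: BusRdX
[7] P0: load  L0 | P0:E(20), P1:I, P2:I, P3:I | bus: BusRd
[8] P3: load  L7 | P0:I, P1:S(70), P2:I, P3:S(70) | bus: BusRd
[9] P3: store L2 := 38 | P0:I, P1:I, P2:I, P3:M(38) | bus: BusRdX
[10] P0: store L4 := 52 | P0:M(52), P1:I, P2:I, P3:I | bus: BusRdX,Flush
[11] P0: store L4 := 94 | P0:M(94), P1:I, P2:I, P3:I | bus: none
[12] P3: load  L4 | P0:S(94), P1:I, P2:I, P3:S(94) | bus: BusRd,Flush
[13] P0: load  L6 | P0:E(90), P1:I, P2:I, P3:I | bus: BusRd
[14] P2: load  L2 | P0:I, P1:I, P2:S(38), P3:S(38) | bus: BusRd,Flush

memory[L3] = 10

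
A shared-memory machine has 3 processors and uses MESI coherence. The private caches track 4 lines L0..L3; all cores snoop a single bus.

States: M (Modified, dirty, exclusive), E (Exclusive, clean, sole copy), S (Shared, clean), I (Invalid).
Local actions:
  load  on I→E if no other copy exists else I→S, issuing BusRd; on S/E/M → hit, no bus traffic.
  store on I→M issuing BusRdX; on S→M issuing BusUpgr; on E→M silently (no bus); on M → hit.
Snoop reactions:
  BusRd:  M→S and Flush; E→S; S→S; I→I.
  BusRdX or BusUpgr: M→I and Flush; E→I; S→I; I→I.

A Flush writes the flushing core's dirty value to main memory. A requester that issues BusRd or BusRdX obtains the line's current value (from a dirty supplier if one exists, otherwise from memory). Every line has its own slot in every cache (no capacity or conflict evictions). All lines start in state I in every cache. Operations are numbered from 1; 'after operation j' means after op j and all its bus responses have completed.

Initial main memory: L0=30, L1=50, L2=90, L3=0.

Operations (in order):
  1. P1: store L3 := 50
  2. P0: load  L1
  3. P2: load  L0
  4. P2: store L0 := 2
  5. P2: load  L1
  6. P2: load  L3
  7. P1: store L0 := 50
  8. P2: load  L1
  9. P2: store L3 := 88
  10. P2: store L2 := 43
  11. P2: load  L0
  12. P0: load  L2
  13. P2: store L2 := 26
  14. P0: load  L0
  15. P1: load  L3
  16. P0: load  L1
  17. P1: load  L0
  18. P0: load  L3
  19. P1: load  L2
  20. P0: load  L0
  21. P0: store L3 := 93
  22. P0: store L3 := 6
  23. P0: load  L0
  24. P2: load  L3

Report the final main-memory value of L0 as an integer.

memory[L0] = 50

  op1 P1: store L3 := 50 → I/M/I on L3; bus BusRdX; mem=0
  op2 P0: load  L1 → E/I/I on L1; bus BusRd; mem=50
  op3 P2: load  L0 → I/I/E on L0; bus BusRd; mem=30
  op4 P2: store L0 := 2 → I/I/M on L0; bus (none); mem=30
  op5 P2: load  L1 → S/I/S on L1; bus BusRd; mem=50
  op6 P2: load  L3 → I/S/S on L3; bus BusRd Flush; mem=50
  op7 P1: store L0 := 50 → I/M/I on L0; bus BusRdX Flush; mem=2
  op8 P2: load  L1 → S/I/S on L1; bus (none); mem=50
  op9 P2: store L3 := 88 → I/I/M on L3; bus BusUpgr; mem=50
  op10 P2: store L2 := 43 → I/I/M on L2; bus BusRdX; mem=90
  op11 P2: load  L0 → I/S/S on L0; bus BusRd Flush; mem=50
  op12 P0: load  L2 → S/I/S on L2; bus BusRd Flush; mem=43
  op13 P2: store L2 := 26 → I/I/M on L2; bus BusUpgr; mem=43
  op14 P0: load  L0 → S/S/S on L0; bus BusRd; mem=50
  op15 P1: load  L3 → I/S/S on L3; bus BusRd Flush; mem=88
  op16 P0: load  L1 → S/I/S on L1; bus (none); mem=50
  op17 P1: load  L0 → S/S/S on L0; bus (none); mem=50
  op18 P0: load  L3 → S/S/S on L3; bus BusRd; mem=88
  op19 P1: load  L2 → I/S/S on L2; bus BusRd Flush; mem=26
  op20 P0: load  L0 → S/S/S on L0; bus (none); mem=50
  op21 P0: store L3 := 93 → M/I/I on L3; bus BusUpgr; mem=88
  op22 P0: store L3 := 6 → M/I/I on L3; bus (none); mem=88
  op23 P0: load  L0 → S/S/S on L0; bus (none); mem=50
  op24 P2: load  L3 → S/I/S on L3; bus BusRd Flush; mem=6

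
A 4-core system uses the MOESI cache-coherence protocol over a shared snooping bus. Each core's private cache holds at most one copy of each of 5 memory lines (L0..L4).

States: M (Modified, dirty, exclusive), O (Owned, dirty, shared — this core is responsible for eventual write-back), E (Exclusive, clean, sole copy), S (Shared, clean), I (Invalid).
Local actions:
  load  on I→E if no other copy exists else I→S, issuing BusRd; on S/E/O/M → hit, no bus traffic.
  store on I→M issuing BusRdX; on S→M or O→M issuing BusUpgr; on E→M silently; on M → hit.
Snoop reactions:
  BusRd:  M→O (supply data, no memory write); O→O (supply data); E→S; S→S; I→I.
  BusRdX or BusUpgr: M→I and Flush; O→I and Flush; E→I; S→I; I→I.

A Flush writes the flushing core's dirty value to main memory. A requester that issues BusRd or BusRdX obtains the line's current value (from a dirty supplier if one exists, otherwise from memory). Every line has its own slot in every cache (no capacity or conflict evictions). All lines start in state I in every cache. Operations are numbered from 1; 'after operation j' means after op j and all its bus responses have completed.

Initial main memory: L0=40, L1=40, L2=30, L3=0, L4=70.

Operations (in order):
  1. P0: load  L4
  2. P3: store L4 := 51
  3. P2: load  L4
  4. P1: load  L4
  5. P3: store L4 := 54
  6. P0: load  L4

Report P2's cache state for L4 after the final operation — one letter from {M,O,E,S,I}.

state = I

[1] P0: load  L4 | P0:E(70), P1:I, P2:I, P3:I | bus: BusRd
[2] P3: store L4 := 51 | P0:I, P1:I, P2:I, P3:M(51) | bus: BusRdX
[3] P2: load  L4 | P0:I, P1:I, P2:S(51), P3:O(51) | bus: BusRd
[4] P1: load  L4 | P0:I, P1:S(51), P2:S(51), P3:O(51) | bus: BusRd
[5] P3: store L4 := 54 | P0:I, P1:I, P2:I, P3:M(54) | bus: BusUpgr
[6] P0: load  L4 | P0:S(54), P1:I, P2:I, P3:O(54) | bus: BusRd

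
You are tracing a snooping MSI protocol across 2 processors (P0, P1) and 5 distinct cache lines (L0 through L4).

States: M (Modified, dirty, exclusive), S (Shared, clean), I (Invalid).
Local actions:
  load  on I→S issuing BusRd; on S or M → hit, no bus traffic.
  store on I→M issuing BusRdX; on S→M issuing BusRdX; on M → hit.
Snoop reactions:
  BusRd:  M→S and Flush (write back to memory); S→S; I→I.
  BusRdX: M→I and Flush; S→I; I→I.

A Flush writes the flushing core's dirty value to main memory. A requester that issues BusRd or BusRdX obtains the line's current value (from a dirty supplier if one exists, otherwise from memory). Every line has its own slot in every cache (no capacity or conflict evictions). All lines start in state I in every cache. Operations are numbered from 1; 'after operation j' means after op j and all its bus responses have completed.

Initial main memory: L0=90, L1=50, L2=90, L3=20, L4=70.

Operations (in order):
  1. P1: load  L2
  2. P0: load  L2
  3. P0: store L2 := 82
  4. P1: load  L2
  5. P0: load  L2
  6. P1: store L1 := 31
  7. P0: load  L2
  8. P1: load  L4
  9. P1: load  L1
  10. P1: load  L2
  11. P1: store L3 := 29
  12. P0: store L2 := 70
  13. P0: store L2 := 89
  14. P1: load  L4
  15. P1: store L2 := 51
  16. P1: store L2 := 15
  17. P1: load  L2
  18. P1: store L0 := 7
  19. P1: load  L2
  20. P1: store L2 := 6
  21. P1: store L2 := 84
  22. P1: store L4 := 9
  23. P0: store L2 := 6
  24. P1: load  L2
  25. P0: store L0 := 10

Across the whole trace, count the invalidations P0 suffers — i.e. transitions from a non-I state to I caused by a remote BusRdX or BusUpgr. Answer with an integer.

step 1: P1: load  L2  ⟶  IS  (L2)  txn=BusRd  M[L2]=90
step 2: P0: load  L2  ⟶  SS  (L2)  txn=BusRd  M[L2]=90
step 3: P0: store L2 := 82  ⟶  MI  (L2)  txn=BusRdX  M[L2]=90
step 4: P1: load  L2  ⟶  SS  (L2)  txn=BusRd+Flush  M[L2]=82
step 5: P0: load  L2  ⟶  SS  (L2)  txn=∅  M[L2]=82
step 6: P1: store L1 := 31  ⟶  IM  (L1)  txn=BusRdX  M[L1]=50
step 7: P0: load  L2  ⟶  SS  (L2)  txn=∅  M[L2]=82
step 8: P1: load  L4  ⟶  IS  (L4)  txn=BusRd  M[L4]=70
step 9: P1: load  L1  ⟶  IM  (L1)  txn=∅  M[L1]=50
step 10: P1: load  L2  ⟶  SS  (L2)  txn=∅  M[L2]=82
step 11: P1: store L3 := 29  ⟶  IM  (L3)  txn=BusRdX  M[L3]=20
step 12: P0: store L2 := 70  ⟶  MI  (L2)  txn=BusRdX  M[L2]=82
step 13: P0: store L2 := 89  ⟶  MI  (L2)  txn=∅  M[L2]=82
step 14: P1: load  L4  ⟶  IS  (L4)  txn=∅  M[L4]=70
step 15: P1: store L2 := 51  ⟶  IM  (L2)  txn=BusRdX+Flush  M[L2]=89
step 16: P1: store L2 := 15  ⟶  IM  (L2)  txn=∅  M[L2]=89
step 17: P1: load  L2  ⟶  IM  (L2)  txn=∅  M[L2]=89
step 18: P1: store L0 := 7  ⟶  IM  (L0)  txn=BusRdX  M[L0]=90
step 19: P1: load  L2  ⟶  IM  (L2)  txn=∅  M[L2]=89
step 20: P1: store L2 := 6  ⟶  IM  (L2)  txn=∅  M[L2]=89
step 21: P1: store L2 := 84  ⟶  IM  (L2)  txn=∅  M[L2]=89
step 22: P1: store L4 := 9  ⟶  IM  (L4)  txn=BusRdX  M[L4]=70
step 23: P0: store L2 := 6  ⟶  MI  (L2)  txn=BusRdX+Flush  M[L2]=84
step 24: P1: load  L2  ⟶  SS  (L2)  txn=BusRd+Flush  M[L2]=6
step 25: P0: store L0 := 10  ⟶  MI  (L0)  txn=BusRdX+Flush  M[L0]=7

invalidations = 1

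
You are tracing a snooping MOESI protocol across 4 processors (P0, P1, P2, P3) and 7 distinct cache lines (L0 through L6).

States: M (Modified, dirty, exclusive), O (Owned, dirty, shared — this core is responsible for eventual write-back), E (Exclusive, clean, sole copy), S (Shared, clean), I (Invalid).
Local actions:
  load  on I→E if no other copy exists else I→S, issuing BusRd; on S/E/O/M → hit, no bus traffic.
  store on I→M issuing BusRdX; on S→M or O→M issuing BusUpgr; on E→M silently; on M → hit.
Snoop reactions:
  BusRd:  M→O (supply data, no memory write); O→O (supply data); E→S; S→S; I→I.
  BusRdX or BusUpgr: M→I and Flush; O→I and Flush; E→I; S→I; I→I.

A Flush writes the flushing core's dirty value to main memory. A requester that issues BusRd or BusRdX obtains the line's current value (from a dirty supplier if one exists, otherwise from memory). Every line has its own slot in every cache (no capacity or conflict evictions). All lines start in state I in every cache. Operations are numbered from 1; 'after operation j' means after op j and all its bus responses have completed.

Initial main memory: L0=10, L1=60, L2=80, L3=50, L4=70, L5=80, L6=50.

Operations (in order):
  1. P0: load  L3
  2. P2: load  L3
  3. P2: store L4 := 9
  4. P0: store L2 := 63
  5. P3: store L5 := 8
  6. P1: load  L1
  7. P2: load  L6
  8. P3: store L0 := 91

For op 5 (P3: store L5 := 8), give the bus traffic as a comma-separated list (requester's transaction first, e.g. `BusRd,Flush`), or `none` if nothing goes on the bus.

bus = BusRdX

[1] P0: load  L3 | P0:E(50), P1:I, P2:I, P3:I | bus: BusRd
[2] P2: load  L3 | P0:S(50), P1:I, P2:S(50), P3:I | bus: BusRd
[3] P2: store L4 := 9 | P0:I, P1:I, P2:M(9), P3:I | bus: BusRdX
[4] P0: store L2 := 63 | P0:M(63), P1:I, P2:I, P3:I | bus: BusRdX
[5] P3: store L5 := 8 | P0:I, P1:I, P2:I, P3:M(8) | bus: BusRdX
[6] P1: load  L1 | P0:I, P1:E(60), P2:I, P3:I | bus: BusRd
[7] P2: load  L6 | P0:I, P1:I, P2:E(50), P3:I | bus: BusRd
[8] P3: store L0 := 91 | P0:I, P1:I, P2:I, P3:M(91) | bus: BusRdX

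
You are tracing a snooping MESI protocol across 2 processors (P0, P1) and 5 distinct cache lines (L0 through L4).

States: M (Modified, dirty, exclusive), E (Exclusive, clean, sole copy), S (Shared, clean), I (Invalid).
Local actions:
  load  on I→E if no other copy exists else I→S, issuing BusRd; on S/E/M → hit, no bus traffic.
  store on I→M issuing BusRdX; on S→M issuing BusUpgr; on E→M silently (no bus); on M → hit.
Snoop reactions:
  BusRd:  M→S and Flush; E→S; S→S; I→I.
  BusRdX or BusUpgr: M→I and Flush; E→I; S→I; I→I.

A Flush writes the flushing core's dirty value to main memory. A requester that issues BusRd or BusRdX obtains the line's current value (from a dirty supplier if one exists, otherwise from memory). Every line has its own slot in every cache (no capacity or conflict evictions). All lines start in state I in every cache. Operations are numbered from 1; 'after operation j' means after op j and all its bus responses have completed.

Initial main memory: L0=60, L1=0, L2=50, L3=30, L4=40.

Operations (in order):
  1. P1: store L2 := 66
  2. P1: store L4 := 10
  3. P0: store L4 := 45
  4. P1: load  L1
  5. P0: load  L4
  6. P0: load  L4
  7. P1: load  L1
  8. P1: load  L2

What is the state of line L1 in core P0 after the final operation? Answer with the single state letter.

state = I

  op1 P1: store L2 := 66 → I/M on L2; bus BusRdX; mem=50
  op2 P1: store L4 := 10 → I/M on L4; bus BusRdX; mem=40
  op3 P0: store L4 := 45 → M/I on L4; bus BusRdX Flush; mem=10
  op4 P1: load  L1 → I/E on L1; bus BusRd; mem=0
  op5 P0: load  L4 → M/I on L4; bus (none); mem=10
  op6 P0: load  L4 → M/I on L4; bus (none); mem=10
  op7 P1: load  L1 → I/E on L1; bus (none); mem=0
  op8 P1: load  L2 → I/M on L2; bus (none); mem=50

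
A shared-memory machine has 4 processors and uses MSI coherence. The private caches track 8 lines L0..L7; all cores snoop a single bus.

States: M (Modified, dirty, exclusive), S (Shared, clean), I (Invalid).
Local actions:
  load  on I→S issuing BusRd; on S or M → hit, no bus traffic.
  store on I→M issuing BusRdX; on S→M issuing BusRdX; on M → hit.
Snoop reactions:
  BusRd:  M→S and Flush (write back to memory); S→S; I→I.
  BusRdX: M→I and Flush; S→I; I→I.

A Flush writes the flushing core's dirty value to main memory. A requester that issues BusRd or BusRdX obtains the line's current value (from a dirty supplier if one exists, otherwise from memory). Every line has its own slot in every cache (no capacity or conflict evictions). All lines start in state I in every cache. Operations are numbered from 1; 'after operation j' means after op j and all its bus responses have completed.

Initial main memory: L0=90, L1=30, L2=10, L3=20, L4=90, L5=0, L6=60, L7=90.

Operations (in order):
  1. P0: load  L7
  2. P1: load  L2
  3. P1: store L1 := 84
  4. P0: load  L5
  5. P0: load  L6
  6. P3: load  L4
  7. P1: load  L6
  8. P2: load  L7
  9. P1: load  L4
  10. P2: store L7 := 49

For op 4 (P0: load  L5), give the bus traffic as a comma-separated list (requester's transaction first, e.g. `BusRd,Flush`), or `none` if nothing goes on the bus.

bus = BusRd

1. P0: load  L7  bus=[BusRd]  L7: P0=S P1=I P2=I P3=I  mem[L7]=90
2. P1: load  L2  bus=[BusRd]  L2: P0=I P1=S P2=I P3=I  mem[L2]=10
3. P1: store L1 := 84  bus=[BusRdX]  L1: P0=I P1=M P2=I P3=I  mem[L1]=30
4. P0: load  L5  bus=[BusRd]  L5: P0=S P1=I P2=I P3=I  mem[L5]=0
5. P0: load  L6  bus=[BusRd]  L6: P0=S P1=I P2=I P3=I  mem[L6]=60
6. P3: load  L4  bus=[BusRd]  L4: P0=I P1=I P2=I P3=S  mem[L4]=90
7. P1: load  L6  bus=[BusRd]  L6: P0=S P1=S P2=I P3=I  mem[L6]=60
8. P2: load  L7  bus=[BusRd]  L7: P0=S P1=I P2=S P3=I  mem[L7]=90
9. P1: load  L4  bus=[BusRd]  L4: P0=I P1=S P2=I P3=S  mem[L4]=90
10. P2: store L7 := 49  bus=[BusRdX]  L7: P0=I P1=I P2=M P3=I  mem[L7]=90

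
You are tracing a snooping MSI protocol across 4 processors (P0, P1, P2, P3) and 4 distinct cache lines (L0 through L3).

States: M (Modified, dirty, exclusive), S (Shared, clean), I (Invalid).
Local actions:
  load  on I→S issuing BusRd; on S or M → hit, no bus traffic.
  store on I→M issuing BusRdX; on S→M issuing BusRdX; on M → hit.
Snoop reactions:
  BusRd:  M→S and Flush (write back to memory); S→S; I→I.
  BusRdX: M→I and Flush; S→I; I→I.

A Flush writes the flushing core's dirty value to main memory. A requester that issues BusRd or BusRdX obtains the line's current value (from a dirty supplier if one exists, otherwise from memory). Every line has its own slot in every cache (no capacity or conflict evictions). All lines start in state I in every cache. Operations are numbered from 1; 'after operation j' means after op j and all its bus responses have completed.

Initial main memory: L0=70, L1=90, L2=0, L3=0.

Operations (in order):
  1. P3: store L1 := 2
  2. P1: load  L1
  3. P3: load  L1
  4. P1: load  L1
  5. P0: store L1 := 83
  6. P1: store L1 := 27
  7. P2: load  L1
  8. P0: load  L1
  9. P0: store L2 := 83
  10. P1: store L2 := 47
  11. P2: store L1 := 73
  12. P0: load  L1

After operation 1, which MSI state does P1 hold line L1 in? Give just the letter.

state = I

step 1: P3: store L1 := 2  ⟶  IIIM  (L1)  txn=BusRdX  M[L1]=90
step 2: P1: load  L1  ⟶  ISIS  (L1)  txn=BusRd+Flush  M[L1]=2
step 3: P3: load  L1  ⟶  ISIS  (L1)  txn=∅  M[L1]=2
step 4: P1: load  L1  ⟶  ISIS  (L1)  txn=∅  M[L1]=2
step 5: P0: store L1 := 83  ⟶  MIII  (L1)  txn=BusRdX  M[L1]=2
step 6: P1: store L1 := 27  ⟶  IMII  (L1)  txn=BusRdX+Flush  M[L1]=83
step 7: P2: load  L1  ⟶  ISSI  (L1)  txn=BusRd+Flush  M[L1]=27
step 8: P0: load  L1  ⟶  SSSI  (L1)  txn=BusRd  M[L1]=27
step 9: P0: store L2 := 83  ⟶  MIII  (L2)  txn=BusRdX  M[L2]=0
step 10: P1: store L2 := 47  ⟶  IMII  (L2)  txn=BusRdX+Flush  M[L2]=83
step 11: P2: store L1 := 73  ⟶  IIMI  (L1)  txn=BusRdX  M[L1]=27
step 12: P0: load  L1  ⟶  SISI  (L1)  txn=BusRd+Flush  M[L1]=73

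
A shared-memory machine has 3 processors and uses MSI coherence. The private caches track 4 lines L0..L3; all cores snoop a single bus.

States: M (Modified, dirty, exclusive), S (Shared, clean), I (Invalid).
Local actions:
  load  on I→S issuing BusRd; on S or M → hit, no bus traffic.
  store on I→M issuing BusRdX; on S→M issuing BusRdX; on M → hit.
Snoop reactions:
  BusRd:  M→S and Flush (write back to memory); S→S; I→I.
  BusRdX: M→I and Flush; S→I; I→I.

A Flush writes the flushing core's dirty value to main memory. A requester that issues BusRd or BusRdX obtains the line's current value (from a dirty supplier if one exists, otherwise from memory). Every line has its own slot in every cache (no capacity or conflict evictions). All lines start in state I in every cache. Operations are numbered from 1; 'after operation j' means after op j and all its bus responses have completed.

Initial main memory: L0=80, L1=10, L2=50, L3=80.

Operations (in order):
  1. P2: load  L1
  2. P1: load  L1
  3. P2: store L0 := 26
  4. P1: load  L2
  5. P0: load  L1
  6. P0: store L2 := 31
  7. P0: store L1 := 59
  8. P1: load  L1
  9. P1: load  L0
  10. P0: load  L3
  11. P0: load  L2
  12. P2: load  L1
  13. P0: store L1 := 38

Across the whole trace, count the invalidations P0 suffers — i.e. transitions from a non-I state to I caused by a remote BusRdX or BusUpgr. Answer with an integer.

[1] P2: load  L1 | P0:I, P1:I, P2:S(10) | bus: BusRd
[2] P1: load  L1 | P0:I, P1:S(10), P2:S(10) | bus: BusRd
[3] P2: store L0 := 26 | P0:I, P1:I, P2:M(26) | bus: BusRdX
[4] P1: load  L2 | P0:I, P1:S(50), P2:I | bus: BusRd
[5] P0: load  L1 | P0:S(10), P1:S(10), P2:S(10) | bus: BusRd
[6] P0: store L2 := 31 | P0:M(31), P1:I, P2:I | bus: BusRdX
[7] P0: store L1 := 59 | P0:M(59), P1:I, P2:I | bus: BusRdX
[8] P1: load  L1 | P0:S(59), P1:S(59), P2:I | bus: BusRd,Flush
[9] P1: load  L0 | P0:I, P1:S(26), P2:S(26) | bus: BusRd,Flush
[10] P0: load  L3 | P0:S(80), P1:I, P2:I | bus: BusRd
[11] P0: load  L2 | P0:M(31), P1:I, P2:I | bus: none
[12] P2: load  L1 | P0:S(59), P1:S(59), P2:S(59) | bus: BusRd
[13] P0: store L1 := 38 | P0:M(38), P1:I, P2:I | bus: BusRdX

invalidations = 0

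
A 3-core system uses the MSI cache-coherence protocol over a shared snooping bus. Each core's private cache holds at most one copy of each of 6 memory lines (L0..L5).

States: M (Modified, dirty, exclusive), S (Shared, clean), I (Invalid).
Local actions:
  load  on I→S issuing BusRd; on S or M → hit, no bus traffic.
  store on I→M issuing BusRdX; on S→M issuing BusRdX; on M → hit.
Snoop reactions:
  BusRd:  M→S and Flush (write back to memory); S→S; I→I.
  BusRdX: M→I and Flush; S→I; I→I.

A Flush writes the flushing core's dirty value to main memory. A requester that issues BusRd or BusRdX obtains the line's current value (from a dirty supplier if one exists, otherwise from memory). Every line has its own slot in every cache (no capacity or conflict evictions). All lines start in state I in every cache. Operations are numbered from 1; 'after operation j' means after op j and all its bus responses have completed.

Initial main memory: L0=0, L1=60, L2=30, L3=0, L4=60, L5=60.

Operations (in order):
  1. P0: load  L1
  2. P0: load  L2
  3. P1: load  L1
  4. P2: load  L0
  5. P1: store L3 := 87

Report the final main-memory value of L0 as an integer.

memory[L0] = 0

  op1 P0: load  L1 → S/I/I on L1; bus BusRd; mem=60
  op2 P0: load  L2 → S/I/I on L2; bus BusRd; mem=30
  op3 P1: load  L1 → S/S/I on L1; bus BusRd; mem=60
  op4 P2: load  L0 → I/I/S on L0; bus BusRd; mem=0
  op5 P1: store L3 := 87 → I/M/I on L3; bus BusRdX; mem=0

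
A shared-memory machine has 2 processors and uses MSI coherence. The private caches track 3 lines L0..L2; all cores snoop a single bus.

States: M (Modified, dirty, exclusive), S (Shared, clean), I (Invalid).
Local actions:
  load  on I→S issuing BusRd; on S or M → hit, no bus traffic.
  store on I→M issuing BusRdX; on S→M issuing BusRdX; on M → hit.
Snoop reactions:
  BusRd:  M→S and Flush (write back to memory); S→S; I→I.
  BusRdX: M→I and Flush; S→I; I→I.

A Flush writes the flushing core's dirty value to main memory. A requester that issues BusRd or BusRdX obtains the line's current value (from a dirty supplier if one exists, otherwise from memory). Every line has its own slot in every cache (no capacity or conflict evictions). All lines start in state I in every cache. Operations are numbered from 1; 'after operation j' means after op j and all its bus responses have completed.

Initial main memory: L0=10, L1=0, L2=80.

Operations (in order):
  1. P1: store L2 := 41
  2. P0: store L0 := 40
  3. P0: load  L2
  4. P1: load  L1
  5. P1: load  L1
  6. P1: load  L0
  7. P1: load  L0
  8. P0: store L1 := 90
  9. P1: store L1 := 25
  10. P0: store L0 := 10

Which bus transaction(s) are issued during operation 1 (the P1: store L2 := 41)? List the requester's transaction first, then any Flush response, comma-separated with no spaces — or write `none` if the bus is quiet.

  op1 P1: store L2 := 41 → I/M on L2; bus BusRdX; mem=80
  op2 P0: store L0 := 40 → M/I on L0; bus BusRdX; mem=10
  op3 P0: load  L2 → S/S on L2; bus BusRd Flush; mem=41
  op4 P1: load  L1 → I/S on L1; bus BusRd; mem=0
  op5 P1: load  L1 → I/S on L1; bus (none); mem=0
  op6 P1: load  L0 → S/S on L0; bus BusRd Flush; mem=40
  op7 P1: load  L0 → S/S on L0; bus (none); mem=40
  op8 P0: store L1 := 90 → M/I on L1; bus BusRdX; mem=0
  op9 P1: store L1 := 25 → I/M on L1; bus BusRdX Flush; mem=90
  op10 P0: store L0 := 10 → M/I on L0; bus BusRdX; mem=40

bus = BusRdX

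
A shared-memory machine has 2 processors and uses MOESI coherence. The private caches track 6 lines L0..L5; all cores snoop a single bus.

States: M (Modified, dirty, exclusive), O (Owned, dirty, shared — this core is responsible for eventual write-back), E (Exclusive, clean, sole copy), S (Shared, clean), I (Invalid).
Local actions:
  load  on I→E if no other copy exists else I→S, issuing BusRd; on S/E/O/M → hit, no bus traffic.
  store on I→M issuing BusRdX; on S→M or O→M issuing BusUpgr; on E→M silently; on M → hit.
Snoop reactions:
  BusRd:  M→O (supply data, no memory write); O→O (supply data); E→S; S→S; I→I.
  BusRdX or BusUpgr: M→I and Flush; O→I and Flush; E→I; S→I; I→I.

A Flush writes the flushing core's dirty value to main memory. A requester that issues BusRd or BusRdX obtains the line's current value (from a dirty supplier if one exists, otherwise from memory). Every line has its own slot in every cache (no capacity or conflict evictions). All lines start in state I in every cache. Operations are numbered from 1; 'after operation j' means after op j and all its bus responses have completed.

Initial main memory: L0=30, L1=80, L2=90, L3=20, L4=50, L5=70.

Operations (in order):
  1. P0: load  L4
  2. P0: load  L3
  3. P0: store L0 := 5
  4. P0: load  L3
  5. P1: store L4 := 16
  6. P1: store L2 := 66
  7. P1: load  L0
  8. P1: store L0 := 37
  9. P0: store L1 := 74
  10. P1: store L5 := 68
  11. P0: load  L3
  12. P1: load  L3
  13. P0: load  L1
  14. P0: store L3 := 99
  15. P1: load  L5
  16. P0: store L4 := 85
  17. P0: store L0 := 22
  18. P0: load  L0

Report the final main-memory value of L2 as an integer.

memory[L2] = 90

step 1: P0: load  L4  ⟶  EI  (L4)  txn=BusRd  M[L4]=50
step 2: P0: load  L3  ⟶  EI  (L3)  txn=BusRd  M[L3]=20
step 3: P0: store L0 := 5  ⟶  MI  (L0)  txn=BusRdX  M[L0]=30
step 4: P0: load  L3  ⟶  EI  (L3)  txn=∅  M[L3]=20
step 5: P1: store L4 := 16  ⟶  IM  (L4)  txn=BusRdX  M[L4]=50
step 6: P1: store L2 := 66  ⟶  IM  (L2)  txn=BusRdX  M[L2]=90
step 7: P1: load  L0  ⟶  OS  (L0)  txn=BusRd  M[L0]=30
step 8: P1: store L0 := 37  ⟶  IM  (L0)  txn=BusUpgr+Flush  M[L0]=5
step 9: P0: store L1 := 74  ⟶  MI  (L1)  txn=BusRdX  M[L1]=80
step 10: P1: store L5 := 68  ⟶  IM  (L5)  txn=BusRdX  M[L5]=70
step 11: P0: load  L3  ⟶  EI  (L3)  txn=∅  M[L3]=20
step 12: P1: load  L3  ⟶  SS  (L3)  txn=BusRd  M[L3]=20
step 13: P0: load  L1  ⟶  MI  (L1)  txn=∅  M[L1]=80
step 14: P0: store L3 := 99  ⟶  MI  (L3)  txn=BusUpgr  M[L3]=20
step 15: P1: load  L5  ⟶  IM  (L5)  txn=∅  M[L5]=70
step 16: P0: store L4 := 85  ⟶  MI  (L4)  txn=BusRdX+Flush  M[L4]=16
step 17: P0: store L0 := 22  ⟶  MI  (L0)  txn=BusRdX+Flush  M[L0]=37
step 18: P0: load  L0  ⟶  MI  (L0)  txn=∅  M[L0]=37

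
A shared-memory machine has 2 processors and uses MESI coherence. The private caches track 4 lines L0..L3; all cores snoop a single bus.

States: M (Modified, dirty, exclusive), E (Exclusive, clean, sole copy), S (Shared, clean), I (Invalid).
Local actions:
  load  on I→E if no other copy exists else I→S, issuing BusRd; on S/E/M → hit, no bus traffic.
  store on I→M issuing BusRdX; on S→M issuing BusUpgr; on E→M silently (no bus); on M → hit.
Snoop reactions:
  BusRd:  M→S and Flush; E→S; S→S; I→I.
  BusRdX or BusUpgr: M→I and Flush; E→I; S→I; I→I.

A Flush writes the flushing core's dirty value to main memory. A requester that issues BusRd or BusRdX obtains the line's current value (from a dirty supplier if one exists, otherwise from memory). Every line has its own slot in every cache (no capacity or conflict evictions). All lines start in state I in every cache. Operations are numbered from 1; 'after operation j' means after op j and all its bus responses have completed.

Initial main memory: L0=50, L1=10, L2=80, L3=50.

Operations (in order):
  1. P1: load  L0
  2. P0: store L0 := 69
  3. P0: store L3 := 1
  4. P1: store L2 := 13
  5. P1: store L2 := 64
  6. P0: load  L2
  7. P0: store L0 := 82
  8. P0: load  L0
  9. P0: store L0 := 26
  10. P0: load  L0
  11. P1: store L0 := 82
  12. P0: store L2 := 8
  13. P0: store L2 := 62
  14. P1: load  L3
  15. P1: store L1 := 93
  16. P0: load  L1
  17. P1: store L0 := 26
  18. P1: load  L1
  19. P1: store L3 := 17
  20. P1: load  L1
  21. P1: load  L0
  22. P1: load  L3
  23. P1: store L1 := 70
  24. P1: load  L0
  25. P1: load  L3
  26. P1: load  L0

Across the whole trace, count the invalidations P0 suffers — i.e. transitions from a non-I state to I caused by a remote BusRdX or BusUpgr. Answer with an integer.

[1] P1: load  L0 | P0:I, P1:E(50) | bus: BusRd
[2] P0: store L0 := 69 | P0:M(69), P1:I | bus: BusRdX
[3] P0: store L3 := 1 | P0:M(1), P1:I | bus: BusRdX
[4] P1: store L2 := 13 | P0:I, P1:M(13) | bus: BusRdX
[5] P1: store L2 := 64 | P0:I, P1:M(64) | bus: none
[6] P0: load  L2 | P0:S(64), P1:S(64) | bus: BusRd,Flush
[7] P0: store L0 := 82 | P0:M(82), P1:I | bus: none
[8] P0: load  L0 | P0:M(82), P1:I | bus: none
[9] P0: store L0 := 26 | P0:M(26), P1:I | bus: none
[10] P0: load  L0 | P0:M(26), P1:I | bus: none
[11] P1: store L0 := 82 | P0:I, P1:M(82) | bus: BusRdX,Flush
[12] P0: store L2 := 8 | P0:M(8), P1:I | bus: BusUpgr
[13] P0: store L2 := 62 | P0:M(62), P1:I | bus: none
[14] P1: load  L3 | P0:S(1), P1:S(1) | bus: BusRd,Flush
[15] P1: store L1 := 93 | P0:I, P1:M(93) | bus: BusRdX
[16] P0: load  L1 | P0:S(93), P1:S(93) | bus: BusRd,Flush
[17] P1: store L0 := 26 | P0:I, P1:M(26) | bus: none
[18] P1: load  L1 | P0:S(93), P1:S(93) | bus: none
[19] P1: store L3 := 17 | P0:I, P1:M(17) | bus: BusUpgr
[20] P1: load  L1 | P0:S(93), P1:S(93) | bus: none
[21] P1: load  L0 | P0:I, P1:M(26) | bus: none
[22] P1: load  L3 | P0:I, P1:M(17) | bus: none
[23] P1: store L1 := 70 | P0:I, P1:M(70) | bus: BusUpgr
[24] P1: load  L0 | P0:I, P1:M(26) | bus: none
[25] P1: load  L3 | P0:I, P1:M(17) | bus: none
[26] P1: load  L0 | P0:I, P1:M(26) | bus: none

invalidations = 3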